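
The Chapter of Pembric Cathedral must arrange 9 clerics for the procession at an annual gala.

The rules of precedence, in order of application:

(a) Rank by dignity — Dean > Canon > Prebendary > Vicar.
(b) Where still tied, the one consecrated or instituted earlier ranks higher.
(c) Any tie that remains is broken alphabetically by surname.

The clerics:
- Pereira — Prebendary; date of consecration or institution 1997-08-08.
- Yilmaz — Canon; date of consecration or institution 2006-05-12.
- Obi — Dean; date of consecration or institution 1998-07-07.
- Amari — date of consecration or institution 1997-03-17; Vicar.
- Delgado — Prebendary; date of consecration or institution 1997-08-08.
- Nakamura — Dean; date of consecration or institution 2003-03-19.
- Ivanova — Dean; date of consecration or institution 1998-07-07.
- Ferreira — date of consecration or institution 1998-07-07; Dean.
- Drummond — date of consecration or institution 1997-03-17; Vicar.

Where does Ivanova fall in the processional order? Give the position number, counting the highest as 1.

By dignity: Ferreira, Ivanova, Obi and Nakamura (Dean); then Yilmaz (Canon); then Delgado and Pereira (Prebendary); then Amari and Drummond (Vicar).
Among Ferreira, Ivanova, Obi and Nakamura, by date of consecration or institution (earlier first): Ferreira, Ivanova and Obi (1998-07-07) before Nakamura (2003-03-19).
Among Ferreira, Ivanova and Obi, alphabetically by surname: Ferreira before Ivanova before Obi.
Delgado and Pereira both have date of consecration or institution 1997-08-08, so the next rule applies.
Among Delgado and Pereira, alphabetically by surname: Delgado before Pereira.
Amari and Drummond both have date of consecration or institution 1997-03-17, so the next rule applies.
Among Amari and Drummond, alphabetically by surname: Amari before Drummond.
Order: Ferreira, Ivanova, Obi, Nakamura, Yilmaz, Delgado, Pereira, Amari, Drummond. So position 2.

2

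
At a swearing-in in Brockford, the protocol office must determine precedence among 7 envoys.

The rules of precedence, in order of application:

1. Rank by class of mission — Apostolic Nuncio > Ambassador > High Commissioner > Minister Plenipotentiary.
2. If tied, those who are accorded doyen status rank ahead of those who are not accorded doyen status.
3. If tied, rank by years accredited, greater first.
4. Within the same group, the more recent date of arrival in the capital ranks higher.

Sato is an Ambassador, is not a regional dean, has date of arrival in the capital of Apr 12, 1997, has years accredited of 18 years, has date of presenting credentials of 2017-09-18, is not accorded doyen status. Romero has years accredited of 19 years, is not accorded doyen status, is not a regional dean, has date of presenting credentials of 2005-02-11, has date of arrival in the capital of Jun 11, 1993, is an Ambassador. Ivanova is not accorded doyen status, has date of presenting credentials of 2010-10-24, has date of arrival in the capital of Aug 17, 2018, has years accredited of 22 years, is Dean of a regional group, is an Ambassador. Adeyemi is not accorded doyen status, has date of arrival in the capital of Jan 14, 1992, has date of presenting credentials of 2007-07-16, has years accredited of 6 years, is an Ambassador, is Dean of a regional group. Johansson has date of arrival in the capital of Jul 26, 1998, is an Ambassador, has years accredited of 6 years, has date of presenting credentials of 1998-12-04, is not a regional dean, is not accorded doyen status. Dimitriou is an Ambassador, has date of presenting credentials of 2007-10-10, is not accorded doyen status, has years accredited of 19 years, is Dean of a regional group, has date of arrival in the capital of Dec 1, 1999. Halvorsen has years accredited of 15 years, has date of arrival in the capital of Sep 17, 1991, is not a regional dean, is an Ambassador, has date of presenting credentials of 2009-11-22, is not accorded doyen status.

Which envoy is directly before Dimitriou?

Ivanova

By class of mission: Ivanova, Dimitriou, Romero, Sato, Halvorsen, Johansson and Adeyemi (Ambassador).
Ivanova, Dimitriou, Romero, Sato, Halvorsen, Johansson and Adeyemi are each not accorded doyen status, so the next rule applies.
Among Ivanova, Dimitriou, Romero, Sato, Halvorsen, Johansson and Adeyemi, by years accredited (higher first): Ivanova (22 years) before Dimitriou and Romero (19 years) before Sato (18 years) before Halvorsen (15 years) before Johansson and Adeyemi (6 years).
Among Dimitriou and Romero, by date of arrival in the capital (later first): Dimitriou (Dec 1, 1999) before Romero (Jun 11, 1993).
Among Johansson and Adeyemi, by date of arrival in the capital (later first): Johansson (Jul 26, 1998) before Adeyemi (Jan 14, 1992).
Order: Ivanova, Dimitriou, Romero, Sato, Halvorsen, Johansson, Adeyemi.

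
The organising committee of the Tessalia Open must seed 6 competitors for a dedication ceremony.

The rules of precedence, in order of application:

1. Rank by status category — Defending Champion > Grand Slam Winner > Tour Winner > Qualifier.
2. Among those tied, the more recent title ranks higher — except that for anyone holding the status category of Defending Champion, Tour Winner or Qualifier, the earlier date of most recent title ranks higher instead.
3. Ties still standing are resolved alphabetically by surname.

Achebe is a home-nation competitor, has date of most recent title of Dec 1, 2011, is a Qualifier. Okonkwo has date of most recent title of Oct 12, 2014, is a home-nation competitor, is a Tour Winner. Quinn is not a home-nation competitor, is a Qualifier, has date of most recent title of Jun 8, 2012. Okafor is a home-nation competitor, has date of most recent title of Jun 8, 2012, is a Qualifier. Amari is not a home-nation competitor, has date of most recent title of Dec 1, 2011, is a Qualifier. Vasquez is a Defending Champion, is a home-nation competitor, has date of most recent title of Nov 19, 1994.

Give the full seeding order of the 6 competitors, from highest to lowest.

By status category: Vasquez (Defending Champion); then Okonkwo (Tour Winner); then Achebe, Amari, Okafor and Quinn (Qualifier).
Among Achebe, Amari, Okafor and Quinn, by date of most recent title (earlier first) (reversed rule for this group): Achebe and Amari (Dec 1, 2011) before Okafor and Quinn (Jun 8, 2012).
Among Achebe and Amari, alphabetically by surname: Achebe before Amari.
Among Okafor and Quinn, alphabetically by surname: Okafor before Quinn.
Full order: Vasquez, Okonkwo, Achebe, Amari, Okafor, Quinn.

Vasquez, Okonkwo, Achebe, Amari, Okafor, Quinn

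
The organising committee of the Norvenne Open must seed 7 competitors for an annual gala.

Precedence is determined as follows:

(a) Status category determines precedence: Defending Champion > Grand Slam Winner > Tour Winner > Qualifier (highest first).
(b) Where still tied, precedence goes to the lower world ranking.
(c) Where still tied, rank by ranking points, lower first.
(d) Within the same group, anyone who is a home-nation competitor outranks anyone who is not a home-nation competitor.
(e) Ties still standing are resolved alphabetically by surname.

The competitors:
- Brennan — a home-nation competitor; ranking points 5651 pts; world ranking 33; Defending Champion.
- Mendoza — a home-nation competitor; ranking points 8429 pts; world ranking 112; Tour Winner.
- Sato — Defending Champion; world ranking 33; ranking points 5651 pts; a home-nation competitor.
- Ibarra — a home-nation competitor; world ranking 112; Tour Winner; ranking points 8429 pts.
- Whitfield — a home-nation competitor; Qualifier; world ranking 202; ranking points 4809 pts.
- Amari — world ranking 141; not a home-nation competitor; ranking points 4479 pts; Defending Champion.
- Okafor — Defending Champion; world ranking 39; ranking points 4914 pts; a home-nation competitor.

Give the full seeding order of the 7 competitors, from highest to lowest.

By status category: Brennan, Sato, Okafor and Amari (Defending Champion); then Ibarra and Mendoza (Tour Winner); then Whitfield (Qualifier).
Among Brennan, Sato, Okafor and Amari, by world ranking (lower first): Brennan and Sato (33) before Okafor (39) before Amari (141).
Brennan and Sato both have ranking points 5651 pts, so the next rule applies.
Brennan and Sato are each a home-nation competitor, so the next rule applies.
Among Brennan and Sato, alphabetically by surname: Brennan before Sato.
Ibarra and Mendoza both have world ranking 112, so the next rule applies.
Ibarra and Mendoza both have ranking points 8429 pts, so the next rule applies.
Ibarra and Mendoza are each a home-nation competitor, so the next rule applies.
Among Ibarra and Mendoza, alphabetically by surname: Ibarra before Mendoza.
Full order: Brennan, Sato, Okafor, Amari, Ibarra, Mendoza, Whitfield.

Brennan, Sato, Okafor, Amari, Ibarra, Mendoza, Whitfield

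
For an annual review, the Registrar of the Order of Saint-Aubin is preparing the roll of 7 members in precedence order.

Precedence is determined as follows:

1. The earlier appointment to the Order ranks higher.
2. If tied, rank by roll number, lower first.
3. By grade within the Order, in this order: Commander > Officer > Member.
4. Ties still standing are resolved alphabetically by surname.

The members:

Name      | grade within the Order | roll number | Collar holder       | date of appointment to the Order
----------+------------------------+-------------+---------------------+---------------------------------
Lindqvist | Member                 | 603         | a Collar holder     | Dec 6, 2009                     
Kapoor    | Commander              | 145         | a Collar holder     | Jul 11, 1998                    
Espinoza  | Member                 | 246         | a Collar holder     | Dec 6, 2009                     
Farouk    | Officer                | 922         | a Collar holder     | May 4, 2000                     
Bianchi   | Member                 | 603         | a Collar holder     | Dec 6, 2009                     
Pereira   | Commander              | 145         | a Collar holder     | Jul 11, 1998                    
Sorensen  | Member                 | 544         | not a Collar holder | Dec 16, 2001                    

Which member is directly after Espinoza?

Bianchi

By date of appointment to the Order (earlier first): Kapoor and Pereira (both Jul 11, 1998); then Farouk (May 4, 2000); then Sorensen (Dec 16, 2001); then Espinoza, Bianchi and Lindqvist (each Dec 6, 2009).
Kapoor and Pereira both have roll number 145, so the next rule applies.
Kapoor and Pereira are each Commander, so the next rule applies.
Among Kapoor and Pereira, alphabetically by surname: Kapoor before Pereira.
Among Espinoza, Bianchi and Lindqvist, by roll number (lower first): Espinoza (246) before Bianchi and Lindqvist (603).
Bianchi and Lindqvist are each Member, so the next rule applies.
Among Bianchi and Lindqvist, alphabetically by surname: Bianchi before Lindqvist.
Order: Kapoor, Pereira, Farouk, Sorensen, Espinoza, Bianchi, Lindqvist.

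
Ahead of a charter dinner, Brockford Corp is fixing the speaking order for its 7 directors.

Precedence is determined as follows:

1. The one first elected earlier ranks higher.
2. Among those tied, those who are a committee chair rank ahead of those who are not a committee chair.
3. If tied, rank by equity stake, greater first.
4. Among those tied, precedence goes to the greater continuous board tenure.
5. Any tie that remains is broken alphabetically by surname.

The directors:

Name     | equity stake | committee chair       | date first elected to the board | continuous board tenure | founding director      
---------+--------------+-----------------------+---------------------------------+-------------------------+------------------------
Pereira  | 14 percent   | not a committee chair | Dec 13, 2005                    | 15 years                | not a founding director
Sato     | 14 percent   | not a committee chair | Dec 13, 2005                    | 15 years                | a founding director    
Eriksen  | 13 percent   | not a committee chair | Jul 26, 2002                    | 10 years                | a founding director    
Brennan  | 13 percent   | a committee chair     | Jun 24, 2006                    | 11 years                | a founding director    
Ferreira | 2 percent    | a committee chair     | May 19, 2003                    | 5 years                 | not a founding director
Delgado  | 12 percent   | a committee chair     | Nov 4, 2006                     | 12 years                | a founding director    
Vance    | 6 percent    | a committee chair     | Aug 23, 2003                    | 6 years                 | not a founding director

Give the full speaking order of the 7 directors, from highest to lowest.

Eriksen, Ferreira, Vance, Pereira, Sato, Brennan, Delgado

By date first elected to the board (earlier first): Eriksen (Jul 26, 2002); then Ferreira (May 19, 2003); then Vance (Aug 23, 2003); then Pereira and Sato (both Dec 13, 2005); then Brennan (Jun 24, 2006); then Delgado (Nov 4, 2006).
Pereira and Sato are each not a committee chair, so the next rule applies.
Pereira and Sato both have equity stake 14 percent, so the next rule applies.
Pereira and Sato both have continuous board tenure 15 years, so the next rule applies.
Among Pereira and Sato, alphabetically by surname: Pereira before Sato.
Full order: Eriksen, Ferreira, Vance, Pereira, Sato, Brennan, Delgado.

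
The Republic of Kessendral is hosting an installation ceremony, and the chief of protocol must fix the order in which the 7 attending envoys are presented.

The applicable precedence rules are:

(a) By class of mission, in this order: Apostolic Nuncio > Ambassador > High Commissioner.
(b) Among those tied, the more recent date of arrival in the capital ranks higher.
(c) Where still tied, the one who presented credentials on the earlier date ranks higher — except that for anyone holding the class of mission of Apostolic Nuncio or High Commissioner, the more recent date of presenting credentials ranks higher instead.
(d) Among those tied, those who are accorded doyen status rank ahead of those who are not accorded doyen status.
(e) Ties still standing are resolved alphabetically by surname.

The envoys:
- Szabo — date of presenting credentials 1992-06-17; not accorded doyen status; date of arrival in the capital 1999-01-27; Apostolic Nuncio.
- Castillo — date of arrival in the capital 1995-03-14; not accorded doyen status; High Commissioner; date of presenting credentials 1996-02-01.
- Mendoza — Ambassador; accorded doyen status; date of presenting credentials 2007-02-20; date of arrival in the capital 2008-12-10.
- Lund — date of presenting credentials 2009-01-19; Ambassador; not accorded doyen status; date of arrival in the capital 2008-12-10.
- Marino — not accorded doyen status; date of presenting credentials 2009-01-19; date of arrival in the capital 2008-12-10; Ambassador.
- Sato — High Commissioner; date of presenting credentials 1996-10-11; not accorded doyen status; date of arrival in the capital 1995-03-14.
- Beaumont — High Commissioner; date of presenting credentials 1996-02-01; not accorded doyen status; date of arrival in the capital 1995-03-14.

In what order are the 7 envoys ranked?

By class of mission: Szabo (Apostolic Nuncio); then Mendoza, Lund and Marino (Ambassador); then Sato, Beaumont and Castillo (High Commissioner).
Mendoza, Lund and Marino all have date of arrival in the capital 2008-12-10, so the next rule applies.
Among Mendoza, Lund and Marino, by date of presenting credentials (earlier first): Mendoza (2007-02-20) before Lund and Marino (2009-01-19).
Lund and Marino are each not accorded doyen status, so the next rule applies.
Among Lund and Marino, alphabetically by surname: Lund before Marino.
Sato, Beaumont and Castillo all have date of arrival in the capital 1995-03-14, so the next rule applies.
Among Sato, Beaumont and Castillo, by date of presenting credentials (later first) (reversed rule for this group): Sato (1996-10-11) before Beaumont and Castillo (1996-02-01).
Beaumont and Castillo are each not accorded doyen status, so the next rule applies.
Among Beaumont and Castillo, alphabetically by surname: Beaumont before Castillo.
Full order: Szabo, Mendoza, Lund, Marino, Sato, Beaumont, Castillo.

Szabo, Mendoza, Lund, Marino, Sato, Beaumont, Castillo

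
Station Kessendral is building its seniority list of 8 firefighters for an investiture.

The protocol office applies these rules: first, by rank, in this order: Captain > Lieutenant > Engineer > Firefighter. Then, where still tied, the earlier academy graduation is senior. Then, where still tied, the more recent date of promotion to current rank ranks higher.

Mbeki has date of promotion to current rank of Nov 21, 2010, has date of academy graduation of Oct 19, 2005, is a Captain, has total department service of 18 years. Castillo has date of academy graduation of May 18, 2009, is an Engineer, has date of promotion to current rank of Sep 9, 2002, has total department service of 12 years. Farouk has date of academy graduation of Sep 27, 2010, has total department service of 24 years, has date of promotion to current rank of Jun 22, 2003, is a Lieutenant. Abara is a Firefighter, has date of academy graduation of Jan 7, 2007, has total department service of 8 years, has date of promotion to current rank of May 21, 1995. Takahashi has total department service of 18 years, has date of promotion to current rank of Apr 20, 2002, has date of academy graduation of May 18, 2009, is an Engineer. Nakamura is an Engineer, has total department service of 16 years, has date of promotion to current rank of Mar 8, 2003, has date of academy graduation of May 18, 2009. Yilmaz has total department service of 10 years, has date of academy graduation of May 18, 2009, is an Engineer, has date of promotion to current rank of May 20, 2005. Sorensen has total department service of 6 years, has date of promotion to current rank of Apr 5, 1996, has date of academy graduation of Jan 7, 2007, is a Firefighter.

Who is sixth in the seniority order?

By rank: Mbeki (Captain); then Farouk (Lieutenant); then Yilmaz, Nakamura, Castillo and Takahashi (Engineer); then Sorensen and Abara (Firefighter).
Yilmaz, Nakamura, Castillo and Takahashi all have date of academy graduation May 18, 2009, so the next rule applies.
Among Yilmaz, Nakamura, Castillo and Takahashi, by date of promotion to current rank (later first): Yilmaz (May 20, 2005) before Nakamura (Mar 8, 2003) before Castillo (Sep 9, 2002) before Takahashi (Apr 20, 2002).
Sorensen and Abara both have date of academy graduation Jan 7, 2007, so the next rule applies.
Among Sorensen and Abara, by date of promotion to current rank (later first): Sorensen (Apr 5, 1996) before Abara (May 21, 1995).
Order: Mbeki, Farouk, Yilmaz, Nakamura, Castillo, Takahashi, Sorensen, Abara.

Takahashi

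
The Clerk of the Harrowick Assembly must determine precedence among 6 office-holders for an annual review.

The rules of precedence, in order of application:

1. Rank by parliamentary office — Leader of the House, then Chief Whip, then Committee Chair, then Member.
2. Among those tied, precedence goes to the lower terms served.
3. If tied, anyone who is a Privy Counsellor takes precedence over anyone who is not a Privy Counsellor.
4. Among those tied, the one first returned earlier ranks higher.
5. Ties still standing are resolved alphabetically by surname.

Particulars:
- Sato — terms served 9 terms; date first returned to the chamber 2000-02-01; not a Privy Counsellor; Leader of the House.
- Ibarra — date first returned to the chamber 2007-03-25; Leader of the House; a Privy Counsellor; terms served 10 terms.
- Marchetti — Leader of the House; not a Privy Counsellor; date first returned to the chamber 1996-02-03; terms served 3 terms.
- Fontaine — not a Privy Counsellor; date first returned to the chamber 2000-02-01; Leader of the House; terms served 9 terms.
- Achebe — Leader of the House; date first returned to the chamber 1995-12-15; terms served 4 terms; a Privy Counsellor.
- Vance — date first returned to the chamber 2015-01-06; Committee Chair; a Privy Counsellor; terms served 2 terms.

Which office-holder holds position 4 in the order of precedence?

By parliamentary office: Marchetti, Achebe, Fontaine, Sato and Ibarra (Leader of the House); then Vance (Committee Chair).
Among Marchetti, Achebe, Fontaine, Sato and Ibarra, by terms served (lower first): Marchetti (3 terms) before Achebe (4 terms) before Fontaine and Sato (9 terms) before Ibarra (10 terms).
Fontaine and Sato are each not a Privy Counsellor, so the next rule applies.
Fontaine and Sato both have date first returned to the chamber 2000-02-01, so the next rule applies.
Among Fontaine and Sato, alphabetically by surname: Fontaine before Sato.
Order: Marchetti, Achebe, Fontaine, Sato, Ibarra, Vance.

Sato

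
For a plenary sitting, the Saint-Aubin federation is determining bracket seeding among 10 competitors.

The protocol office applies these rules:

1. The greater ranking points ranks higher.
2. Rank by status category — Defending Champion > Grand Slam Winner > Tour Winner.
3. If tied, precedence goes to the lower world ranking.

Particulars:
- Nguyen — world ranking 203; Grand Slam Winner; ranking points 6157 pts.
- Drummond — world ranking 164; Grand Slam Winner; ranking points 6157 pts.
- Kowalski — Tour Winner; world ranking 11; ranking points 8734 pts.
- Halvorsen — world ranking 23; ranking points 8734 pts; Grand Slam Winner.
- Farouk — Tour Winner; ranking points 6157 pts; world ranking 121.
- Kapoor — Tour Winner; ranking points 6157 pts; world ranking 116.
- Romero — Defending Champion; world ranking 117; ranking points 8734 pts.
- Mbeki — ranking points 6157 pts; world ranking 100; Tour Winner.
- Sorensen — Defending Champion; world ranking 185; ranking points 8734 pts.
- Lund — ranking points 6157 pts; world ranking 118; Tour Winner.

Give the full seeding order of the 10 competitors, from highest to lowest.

By ranking points (higher first): Romero, Sorensen, Halvorsen and Kowalski (each 8734 pts); then Drummond, Nguyen, Mbeki, Kapoor, Lund and Farouk (each 6157 pts).
Among Romero, Sorensen, Halvorsen and Kowalski, by status category: Romero and Sorensen (Defending Champion) before Halvorsen (Grand Slam Winner) before Kowalski (Tour Winner).
Among Romero and Sorensen, by world ranking (lower first): Romero (117) before Sorensen (185).
Among Drummond, Nguyen, Mbeki, Kapoor, Lund and Farouk, by status category: Drummond and Nguyen (Grand Slam Winner) before Mbeki, Kapoor, Lund and Farouk (Tour Winner).
Among Drummond and Nguyen, by world ranking (lower first): Drummond (164) before Nguyen (203).
Among Mbeki, Kapoor, Lund and Farouk, by world ranking (lower first): Mbeki (100) before Kapoor (116) before Lund (118) before Farouk (121).
Full order: Romero, Sorensen, Halvorsen, Kowalski, Drummond, Nguyen, Mbeki, Kapoor, Lund, Farouk.

Romero, Sorensen, Halvorsen, Kowalski, Drummond, Nguyen, Mbeki, Kapoor, Lund, Farouk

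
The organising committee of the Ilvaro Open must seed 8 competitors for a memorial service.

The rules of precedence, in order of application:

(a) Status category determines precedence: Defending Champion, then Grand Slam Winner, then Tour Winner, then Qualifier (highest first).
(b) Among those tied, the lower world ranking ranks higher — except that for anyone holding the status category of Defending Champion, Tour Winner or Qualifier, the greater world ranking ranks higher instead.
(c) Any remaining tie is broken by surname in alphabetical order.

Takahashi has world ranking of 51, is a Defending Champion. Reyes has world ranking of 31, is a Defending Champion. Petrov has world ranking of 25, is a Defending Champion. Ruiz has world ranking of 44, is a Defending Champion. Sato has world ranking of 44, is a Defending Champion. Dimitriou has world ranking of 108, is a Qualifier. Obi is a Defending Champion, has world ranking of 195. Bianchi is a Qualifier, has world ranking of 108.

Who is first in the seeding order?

By status category: Obi, Takahashi, Ruiz, Sato, Reyes and Petrov (Defending Champion); then Bianchi and Dimitriou (Qualifier).
Among Obi, Takahashi, Ruiz, Sato, Reyes and Petrov, by world ranking (higher first) (reversed rule for this group): Obi (195) before Takahashi (51) before Ruiz and Sato (44) before Reyes (31) before Petrov (25).
Among Ruiz and Sato, alphabetically by surname: Ruiz before Sato.
Bianchi and Dimitriou both have world ranking 108, so the next rule applies.
Among Bianchi and Dimitriou, alphabetically by surname: Bianchi before Dimitriou.
Order: Obi, Takahashi, Ruiz, Sato, Reyes, Petrov, Bianchi, Dimitriou.

Obi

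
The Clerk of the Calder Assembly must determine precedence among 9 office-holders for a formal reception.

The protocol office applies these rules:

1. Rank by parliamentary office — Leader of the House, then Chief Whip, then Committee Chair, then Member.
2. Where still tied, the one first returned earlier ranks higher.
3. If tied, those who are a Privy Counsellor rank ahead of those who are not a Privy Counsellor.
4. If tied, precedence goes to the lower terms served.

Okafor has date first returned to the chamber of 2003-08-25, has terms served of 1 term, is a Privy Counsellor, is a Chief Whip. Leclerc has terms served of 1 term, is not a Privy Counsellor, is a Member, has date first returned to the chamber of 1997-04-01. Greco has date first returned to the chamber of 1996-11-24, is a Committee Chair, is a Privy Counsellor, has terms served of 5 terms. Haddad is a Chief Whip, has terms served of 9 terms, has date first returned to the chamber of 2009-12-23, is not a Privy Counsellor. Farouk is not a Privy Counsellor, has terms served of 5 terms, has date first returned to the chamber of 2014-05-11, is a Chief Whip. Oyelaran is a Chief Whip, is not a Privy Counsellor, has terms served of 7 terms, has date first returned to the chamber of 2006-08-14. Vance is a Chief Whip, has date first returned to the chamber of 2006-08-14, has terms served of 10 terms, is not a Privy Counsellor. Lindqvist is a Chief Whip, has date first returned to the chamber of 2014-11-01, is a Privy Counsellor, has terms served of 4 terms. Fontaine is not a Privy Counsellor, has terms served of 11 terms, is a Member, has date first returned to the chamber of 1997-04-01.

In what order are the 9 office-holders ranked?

Okafor, Oyelaran, Vance, Haddad, Farouk, Lindqvist, Greco, Leclerc, Fontaine

By parliamentary office: Okafor, Oyelaran, Vance, Haddad, Farouk and Lindqvist (Chief Whip); then Greco (Committee Chair); then Leclerc and Fontaine (Member).
Among Okafor, Oyelaran, Vance, Haddad, Farouk and Lindqvist, by date first returned to the chamber (earlier first): Okafor (2003-08-25) before Oyelaran and Vance (2006-08-14) before Haddad (2009-12-23) before Farouk (2014-05-11) before Lindqvist (2014-11-01).
Oyelaran and Vance are each not a Privy Counsellor, so the next rule applies.
Among Oyelaran and Vance, by terms served (lower first): Oyelaran (7 terms) before Vance (10 terms).
Leclerc and Fontaine both have date first returned to the chamber 1997-04-01, so the next rule applies.
Leclerc and Fontaine are each not a Privy Counsellor, so the next rule applies.
Among Leclerc and Fontaine, by terms served (lower first): Leclerc (1 term) before Fontaine (11 terms).
Full order: Okafor, Oyelaran, Vance, Haddad, Farouk, Lindqvist, Greco, Leclerc, Fontaine.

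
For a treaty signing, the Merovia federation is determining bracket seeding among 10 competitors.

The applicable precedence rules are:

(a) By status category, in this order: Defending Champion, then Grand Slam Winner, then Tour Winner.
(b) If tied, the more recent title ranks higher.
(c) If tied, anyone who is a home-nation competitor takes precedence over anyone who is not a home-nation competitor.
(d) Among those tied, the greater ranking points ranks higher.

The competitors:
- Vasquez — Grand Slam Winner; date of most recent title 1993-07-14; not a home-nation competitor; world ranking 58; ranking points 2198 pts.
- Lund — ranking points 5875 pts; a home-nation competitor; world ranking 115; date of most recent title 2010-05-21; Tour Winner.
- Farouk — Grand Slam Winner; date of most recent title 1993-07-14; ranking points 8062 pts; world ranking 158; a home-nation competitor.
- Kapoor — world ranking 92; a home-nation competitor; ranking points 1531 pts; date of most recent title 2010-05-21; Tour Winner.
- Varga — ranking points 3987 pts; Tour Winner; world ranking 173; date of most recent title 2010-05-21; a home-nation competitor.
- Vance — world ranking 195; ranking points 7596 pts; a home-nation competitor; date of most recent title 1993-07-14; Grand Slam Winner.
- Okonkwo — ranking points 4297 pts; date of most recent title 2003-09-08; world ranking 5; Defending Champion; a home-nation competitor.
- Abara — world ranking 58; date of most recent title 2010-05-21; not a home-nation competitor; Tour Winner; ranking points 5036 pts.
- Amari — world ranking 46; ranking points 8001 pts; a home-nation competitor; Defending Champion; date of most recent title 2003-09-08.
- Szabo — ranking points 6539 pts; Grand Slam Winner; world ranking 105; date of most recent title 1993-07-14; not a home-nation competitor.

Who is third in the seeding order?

Farouk

By status category: Amari and Okonkwo (Defending Champion); then Farouk, Vance, Szabo and Vasquez (Grand Slam Winner); then Lund, Varga, Kapoor and Abara (Tour Winner).
Amari and Okonkwo both have date of most recent title 2003-09-08, so the next rule applies.
Amari and Okonkwo are each a home-nation competitor, so the next rule applies.
Among Amari and Okonkwo, by ranking points (higher first): Amari (8001 pts) before Okonkwo (4297 pts).
Farouk, Vance, Szabo and Vasquez all have date of most recent title 1993-07-14, so the next rule applies.
Among Farouk, Vance, Szabo and Vasquez, a home-nation competitor before not a home-nation competitor: Farouk and Vance (a home-nation competitor) before Szabo and Vasquez (not a home-nation competitor).
Among Farouk and Vance, by ranking points (higher first): Farouk (8062 pts) before Vance (7596 pts).
Among Szabo and Vasquez, by ranking points (higher first): Szabo (6539 pts) before Vasquez (2198 pts).
Lund, Varga, Kapoor and Abara all have date of most recent title 2010-05-21, so the next rule applies.
Among Lund, Varga, Kapoor and Abara, a home-nation competitor before not a home-nation competitor: Lund, Varga and Kapoor (a home-nation competitor) before Abara (not a home-nation competitor).
Among Lund, Varga and Kapoor, by ranking points (higher first): Lund (5875 pts) before Varga (3987 pts) before Kapoor (1531 pts).
Order: Amari, Okonkwo, Farouk, Vance, Szabo, Vasquez, Lund, Varga, Kapoor, Abara.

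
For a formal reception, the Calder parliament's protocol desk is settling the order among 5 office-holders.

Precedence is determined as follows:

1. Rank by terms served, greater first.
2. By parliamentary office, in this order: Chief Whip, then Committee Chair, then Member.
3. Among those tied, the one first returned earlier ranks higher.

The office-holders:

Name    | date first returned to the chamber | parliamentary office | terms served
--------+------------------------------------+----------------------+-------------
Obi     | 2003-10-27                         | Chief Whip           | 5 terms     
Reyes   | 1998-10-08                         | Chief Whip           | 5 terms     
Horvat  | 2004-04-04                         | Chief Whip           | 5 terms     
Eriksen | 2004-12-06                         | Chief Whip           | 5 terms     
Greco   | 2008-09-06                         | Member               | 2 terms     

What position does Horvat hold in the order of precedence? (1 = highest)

By terms served (higher first): Reyes, Obi, Horvat and Eriksen (each 5 terms); then Greco (2 terms).
Reyes, Obi, Horvat and Eriksen are each Chief Whip, so the next rule applies.
Among Reyes, Obi, Horvat and Eriksen, by date first returned to the chamber (earlier first): Reyes (1998-10-08) before Obi (2003-10-27) before Horvat (2004-04-04) before Eriksen (2004-12-06).
Order: Reyes, Obi, Horvat, Eriksen, Greco. So position 3.

3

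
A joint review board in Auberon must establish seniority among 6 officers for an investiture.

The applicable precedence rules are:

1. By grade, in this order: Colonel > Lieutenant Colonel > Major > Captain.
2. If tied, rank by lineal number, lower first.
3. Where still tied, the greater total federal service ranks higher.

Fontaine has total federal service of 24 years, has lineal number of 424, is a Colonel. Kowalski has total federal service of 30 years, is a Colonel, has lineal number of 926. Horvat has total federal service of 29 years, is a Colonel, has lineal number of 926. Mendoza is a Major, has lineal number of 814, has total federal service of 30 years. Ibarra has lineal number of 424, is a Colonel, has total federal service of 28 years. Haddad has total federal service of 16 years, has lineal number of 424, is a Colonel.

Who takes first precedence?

Ibarra

By grade: Ibarra, Fontaine, Haddad, Kowalski and Horvat (Colonel); then Mendoza (Major).
Among Ibarra, Fontaine, Haddad, Kowalski and Horvat, by lineal number (lower first): Ibarra, Fontaine and Haddad (424) before Kowalski and Horvat (926).
Among Ibarra, Fontaine and Haddad, by total federal service (higher first): Ibarra (28 years) before Fontaine (24 years) before Haddad (16 years).
Among Kowalski and Horvat, by total federal service (higher first): Kowalski (30 years) before Horvat (29 years).
Order: Ibarra, Fontaine, Haddad, Kowalski, Horvat, Mendoza.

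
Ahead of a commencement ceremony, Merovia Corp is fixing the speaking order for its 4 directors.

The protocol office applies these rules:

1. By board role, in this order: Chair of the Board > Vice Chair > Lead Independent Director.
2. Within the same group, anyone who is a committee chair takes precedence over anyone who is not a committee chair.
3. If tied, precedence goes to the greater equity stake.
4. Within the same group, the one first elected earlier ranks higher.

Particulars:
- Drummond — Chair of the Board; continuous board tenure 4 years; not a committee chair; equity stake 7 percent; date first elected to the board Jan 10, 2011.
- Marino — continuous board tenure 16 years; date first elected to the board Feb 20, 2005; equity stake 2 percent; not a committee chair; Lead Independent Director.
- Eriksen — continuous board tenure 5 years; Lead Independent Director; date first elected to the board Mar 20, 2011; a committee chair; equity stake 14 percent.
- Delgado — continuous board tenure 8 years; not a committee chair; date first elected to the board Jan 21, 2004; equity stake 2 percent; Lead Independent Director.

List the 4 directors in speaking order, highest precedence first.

Drummond, Eriksen, Delgado, Marino

By board role: Drummond (Chair of the Board); then Eriksen, Delgado and Marino (Lead Independent Director).
Among Eriksen, Delgado and Marino, a committee chair before not a committee chair: Eriksen (a committee chair) before Delgado and Marino (not a committee chair).
Delgado and Marino both have equity stake 2 percent, so the next rule applies.
Among Delgado and Marino, by date first elected to the board (earlier first): Delgado (Jan 21, 2004) before Marino (Feb 20, 2005).
Full order: Drummond, Eriksen, Delgado, Marino.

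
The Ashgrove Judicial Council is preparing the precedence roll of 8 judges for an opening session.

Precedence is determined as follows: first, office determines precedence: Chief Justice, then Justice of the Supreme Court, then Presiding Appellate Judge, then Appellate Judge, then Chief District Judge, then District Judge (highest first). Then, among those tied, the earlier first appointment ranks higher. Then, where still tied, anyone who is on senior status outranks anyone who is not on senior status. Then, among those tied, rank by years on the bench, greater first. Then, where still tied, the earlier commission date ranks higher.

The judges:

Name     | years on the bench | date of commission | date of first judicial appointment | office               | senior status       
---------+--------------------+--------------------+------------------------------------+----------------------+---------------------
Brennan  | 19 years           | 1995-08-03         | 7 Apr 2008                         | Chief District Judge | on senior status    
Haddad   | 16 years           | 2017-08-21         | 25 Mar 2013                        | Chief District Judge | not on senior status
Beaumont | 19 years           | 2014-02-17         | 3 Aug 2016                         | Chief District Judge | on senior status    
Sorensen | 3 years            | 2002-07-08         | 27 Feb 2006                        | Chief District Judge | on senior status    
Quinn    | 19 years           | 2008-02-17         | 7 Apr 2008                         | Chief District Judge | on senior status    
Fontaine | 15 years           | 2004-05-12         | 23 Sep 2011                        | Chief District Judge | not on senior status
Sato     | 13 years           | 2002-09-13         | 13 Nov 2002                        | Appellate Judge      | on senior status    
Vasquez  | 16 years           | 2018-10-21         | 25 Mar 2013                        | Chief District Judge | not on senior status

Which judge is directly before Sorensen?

By office: Sato (Appellate Judge); then Sorensen, Brennan, Quinn, Fontaine, Haddad, Vasquez and Beaumont (Chief District Judge).
Among Sorensen, Brennan, Quinn, Fontaine, Haddad, Vasquez and Beaumont, by date of first judicial appointment (earlier first): Sorensen (27 Feb 2006) before Brennan and Quinn (7 Apr 2008) before Fontaine (23 Sep 2011) before Haddad and Vasquez (25 Mar 2013) before Beaumont (3 Aug 2016).
Brennan and Quinn are each on senior status, so the next rule applies.
Brennan and Quinn both have years on the bench 19 years, so the next rule applies.
Among Brennan and Quinn, by date of commission (earlier first): Brennan (1995-08-03) before Quinn (2008-02-17).
Haddad and Vasquez are each not on senior status, so the next rule applies.
Haddad and Vasquez both have years on the bench 16 years, so the next rule applies.
Among Haddad and Vasquez, by date of commission (earlier first): Haddad (2017-08-21) before Vasquez (2018-10-21).
Order: Sato, Sorensen, Brennan, Quinn, Fontaine, Haddad, Vasquez, Beaumont.

Sato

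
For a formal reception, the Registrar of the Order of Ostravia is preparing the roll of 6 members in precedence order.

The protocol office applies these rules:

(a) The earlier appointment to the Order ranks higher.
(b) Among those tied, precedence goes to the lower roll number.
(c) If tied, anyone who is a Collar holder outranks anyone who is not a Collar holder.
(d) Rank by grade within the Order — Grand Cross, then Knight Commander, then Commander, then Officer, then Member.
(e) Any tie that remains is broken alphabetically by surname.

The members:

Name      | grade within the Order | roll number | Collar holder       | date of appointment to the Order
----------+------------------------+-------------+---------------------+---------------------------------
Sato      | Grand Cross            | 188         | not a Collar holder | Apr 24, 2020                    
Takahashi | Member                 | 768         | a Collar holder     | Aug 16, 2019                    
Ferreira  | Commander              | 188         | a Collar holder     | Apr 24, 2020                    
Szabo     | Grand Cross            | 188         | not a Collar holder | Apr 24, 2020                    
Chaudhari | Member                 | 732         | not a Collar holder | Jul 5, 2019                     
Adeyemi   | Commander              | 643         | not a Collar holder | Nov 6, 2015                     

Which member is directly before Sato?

By date of appointment to the Order (earlier first): Adeyemi (Nov 6, 2015); then Chaudhari (Jul 5, 2019); then Takahashi (Aug 16, 2019); then Ferreira, Sato and Szabo (each Apr 24, 2020).
Ferreira, Sato and Szabo all have roll number 188, so the next rule applies.
Among Ferreira, Sato and Szabo, a Collar holder before not a Collar holder: Ferreira (a Collar holder) before Sato and Szabo (not a Collar holder).
Sato and Szabo are each Grand Cross, so the next rule applies.
Among Sato and Szabo, alphabetically by surname: Sato before Szabo.
Order: Adeyemi, Chaudhari, Takahashi, Ferreira, Sato, Szabo.

Ferreira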